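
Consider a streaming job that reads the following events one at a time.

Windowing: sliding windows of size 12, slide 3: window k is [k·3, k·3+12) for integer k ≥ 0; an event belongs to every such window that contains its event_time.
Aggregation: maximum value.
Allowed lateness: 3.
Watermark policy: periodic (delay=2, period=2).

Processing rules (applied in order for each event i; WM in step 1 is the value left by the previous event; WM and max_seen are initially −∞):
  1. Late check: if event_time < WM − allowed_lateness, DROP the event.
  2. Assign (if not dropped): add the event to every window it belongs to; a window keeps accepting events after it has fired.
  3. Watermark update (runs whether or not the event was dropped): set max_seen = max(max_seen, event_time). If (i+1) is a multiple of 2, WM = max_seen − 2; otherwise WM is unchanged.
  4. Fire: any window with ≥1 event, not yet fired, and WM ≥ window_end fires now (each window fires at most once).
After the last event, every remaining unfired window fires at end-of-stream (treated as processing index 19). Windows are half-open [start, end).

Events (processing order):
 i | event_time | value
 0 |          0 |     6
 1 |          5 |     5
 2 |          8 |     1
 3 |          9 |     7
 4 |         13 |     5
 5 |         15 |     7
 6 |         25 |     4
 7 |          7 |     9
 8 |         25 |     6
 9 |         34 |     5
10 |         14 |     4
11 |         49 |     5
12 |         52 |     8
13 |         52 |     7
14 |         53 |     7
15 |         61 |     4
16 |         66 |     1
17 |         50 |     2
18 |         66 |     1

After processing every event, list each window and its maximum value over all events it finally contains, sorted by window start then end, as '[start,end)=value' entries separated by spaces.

[0,12)=7 [3,15)=7 [6,18)=7 [9,21)=7 [12,24)=7 [15,27)=7 [18,30)=6 [21,33)=6 [24,36)=6 [27,39)=5 [30,42)=5 [33,45)=5 [39,51)=5 [42,54)=8 [45,57)=8 [48,60)=8 [51,63)=8 [54,66)=4 [57,69)=4 [60,72)=4 [63,75)=1 [66,78)=1

i=0 t=0 v=6: → [0,12); WM=−∞
i=1 t=5 v=5: → [3,15),[0,12); WM=3
i=2 t=8 v=1: → [6,18),[3,15),[0,12); WM=3
i=3 t=9 v=7: → [9,21),[6,18),[3,15),[0,12); WM=7
i=4 t=13 v=5: → [12,24),[9,21),[6,18),[3,15); WM=7
i=5 t=15 v=7: → [15,27),[12,24),[9,21),[6,18); WM=13; [0,12) fires=7
i=6 t=25 v=4: → [24,36),[21,33),[18,30),[15,27); WM=13
i=7 t=7 v=9: DROP (t<13-3); WM=23; [3,15) fires=7 [6,18) fires=7 [9,21) fires=7
i=8 t=25 v=6: → [24,36),[21,33),[18,30),[15,27); WM=23
i=9 t=34 v=5: → [33,45),[30,42),[27,39),[24,36); WM=32; [12,24) fires=7 [15,27) fires=7 [18,30) fires=6
i=10 t=14 v=4: DROP (t<32-3); WM=32
i=11 t=49 v=5: → [48,60),[45,57),[42,54),[39,51); WM=47; [21,33) fires=6 [24,36) fires=6 [27,39) fires=5 [30,42) fires=5 [33,45) fires=5
i=12 t=52 v=8: → [51,63),[48,60),[45,57),[42,54); WM=47
i=13 t=52 v=7: → [51,63),[48,60),[45,57),[42,54); WM=50
i=14 t=53 v=7: → [51,63),[48,60),[45,57),[42,54); WM=50
i=15 t=61 v=4: → [60,72),[57,69),[54,66),[51,63); WM=59; [39,51) fires=5 [42,54) fires=8 [45,57) fires=8
i=16 t=66 v=1: → [66,78),[63,75),[60,72),[57,69); WM=59
i=17 t=50 v=2: DROP (t<59-3); WM=64; [48,60) fires=8 [51,63) fires=8
i=18 t=66 v=1: → [66,78),[63,75),[60,72),[57,69); WM=64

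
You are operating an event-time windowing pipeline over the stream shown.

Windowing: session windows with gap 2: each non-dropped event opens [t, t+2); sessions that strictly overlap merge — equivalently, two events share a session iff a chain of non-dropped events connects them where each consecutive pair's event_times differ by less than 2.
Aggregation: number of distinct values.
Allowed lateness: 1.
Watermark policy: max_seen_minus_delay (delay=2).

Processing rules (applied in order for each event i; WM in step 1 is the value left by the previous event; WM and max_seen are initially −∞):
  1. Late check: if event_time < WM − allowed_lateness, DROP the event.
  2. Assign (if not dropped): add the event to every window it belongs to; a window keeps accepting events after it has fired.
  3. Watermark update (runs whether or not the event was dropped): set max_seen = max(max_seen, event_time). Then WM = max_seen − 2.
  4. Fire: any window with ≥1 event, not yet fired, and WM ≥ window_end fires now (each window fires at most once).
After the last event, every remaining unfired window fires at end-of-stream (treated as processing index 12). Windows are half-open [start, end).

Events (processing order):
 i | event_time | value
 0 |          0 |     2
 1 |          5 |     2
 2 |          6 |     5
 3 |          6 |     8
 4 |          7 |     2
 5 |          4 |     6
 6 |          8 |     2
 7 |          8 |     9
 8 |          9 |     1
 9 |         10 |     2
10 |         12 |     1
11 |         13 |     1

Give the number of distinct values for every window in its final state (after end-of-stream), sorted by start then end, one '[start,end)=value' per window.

[0,2)=1 [4,12)=6 [12,15)=1

i=0 t=0 v=2: → [0,2); WM=-2
i=1 t=5 v=2: → [5,7); WM=3
i=2 t=6 v=5: → [5,8); WM=4
i=3 t=6 v=8: → [5,8); WM=4
i=4 t=7 v=2: → [5,9); WM=5
i=5 t=4 v=6: → [4,9); WM=5
i=6 t=8 v=2: → [4,10); WM=6
i=7 t=8 v=9: → [4,10); WM=6
i=8 t=9 v=1: → [4,11); WM=7
i=9 t=10 v=2: → [4,12); WM=8
i=10 t=12 v=1: → [12,14); WM=10
i=11 t=13 v=1: → [12,15); WM=11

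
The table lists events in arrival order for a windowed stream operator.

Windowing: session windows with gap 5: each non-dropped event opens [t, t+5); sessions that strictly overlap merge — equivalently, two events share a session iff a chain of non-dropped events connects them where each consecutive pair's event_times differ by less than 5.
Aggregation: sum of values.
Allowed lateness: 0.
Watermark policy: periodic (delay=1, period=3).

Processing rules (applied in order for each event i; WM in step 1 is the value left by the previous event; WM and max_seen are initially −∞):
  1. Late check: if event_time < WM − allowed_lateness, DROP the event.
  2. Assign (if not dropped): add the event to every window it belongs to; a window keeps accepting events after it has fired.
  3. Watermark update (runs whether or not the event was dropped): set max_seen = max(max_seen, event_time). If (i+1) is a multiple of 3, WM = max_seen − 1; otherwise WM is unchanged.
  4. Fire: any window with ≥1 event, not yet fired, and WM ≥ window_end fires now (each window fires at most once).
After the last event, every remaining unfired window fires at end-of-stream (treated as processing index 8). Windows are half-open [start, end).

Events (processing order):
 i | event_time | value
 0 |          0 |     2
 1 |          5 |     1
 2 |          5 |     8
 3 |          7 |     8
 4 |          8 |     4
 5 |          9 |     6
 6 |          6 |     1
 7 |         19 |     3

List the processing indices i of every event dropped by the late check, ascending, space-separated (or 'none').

i=0 t=0 v=2: → [0,5); WM=−∞
i=1 t=5 v=1: → [5,10); WM=−∞
i=2 t=5 v=8: → [5,10); WM=4
i=3 t=7 v=8: → [5,12); WM=4
i=4 t=8 v=4: → [5,13); WM=4
i=5 t=9 v=6: → [5,14); WM=8
i=6 t=6 v=1: DROP (t<8-0); WM=8
i=7 t=19 v=3: → [19,24); WM=8

6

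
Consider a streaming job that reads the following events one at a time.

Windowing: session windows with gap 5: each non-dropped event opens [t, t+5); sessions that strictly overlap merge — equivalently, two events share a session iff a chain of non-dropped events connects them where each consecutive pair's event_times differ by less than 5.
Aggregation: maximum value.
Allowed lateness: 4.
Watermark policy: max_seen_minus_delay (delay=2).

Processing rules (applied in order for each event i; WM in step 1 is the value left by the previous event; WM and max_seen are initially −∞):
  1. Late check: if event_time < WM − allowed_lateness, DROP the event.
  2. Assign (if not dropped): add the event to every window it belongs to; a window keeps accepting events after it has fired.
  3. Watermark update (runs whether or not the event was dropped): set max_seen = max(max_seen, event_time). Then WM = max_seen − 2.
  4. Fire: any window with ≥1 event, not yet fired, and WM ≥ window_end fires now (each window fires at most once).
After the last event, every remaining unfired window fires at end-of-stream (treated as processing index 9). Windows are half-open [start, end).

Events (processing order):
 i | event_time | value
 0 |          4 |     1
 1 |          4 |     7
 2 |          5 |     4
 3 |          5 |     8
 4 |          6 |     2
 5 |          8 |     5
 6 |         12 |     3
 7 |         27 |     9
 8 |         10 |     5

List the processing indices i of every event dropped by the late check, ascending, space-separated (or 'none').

8

i=0 t=4 v=1: → [4,9); WM=2
i=1 t=4 v=7: → [4,9); WM=2
i=2 t=5 v=4: → [4,10); WM=3
i=3 t=5 v=8: → [4,10); WM=3
i=4 t=6 v=2: → [4,11); WM=4
i=5 t=8 v=5: → [4,13); WM=6
i=6 t=12 v=3: → [4,17); WM=10
i=7 t=27 v=9: → [27,32); WM=25
i=8 t=10 v=5: DROP (t<25-4); WM=25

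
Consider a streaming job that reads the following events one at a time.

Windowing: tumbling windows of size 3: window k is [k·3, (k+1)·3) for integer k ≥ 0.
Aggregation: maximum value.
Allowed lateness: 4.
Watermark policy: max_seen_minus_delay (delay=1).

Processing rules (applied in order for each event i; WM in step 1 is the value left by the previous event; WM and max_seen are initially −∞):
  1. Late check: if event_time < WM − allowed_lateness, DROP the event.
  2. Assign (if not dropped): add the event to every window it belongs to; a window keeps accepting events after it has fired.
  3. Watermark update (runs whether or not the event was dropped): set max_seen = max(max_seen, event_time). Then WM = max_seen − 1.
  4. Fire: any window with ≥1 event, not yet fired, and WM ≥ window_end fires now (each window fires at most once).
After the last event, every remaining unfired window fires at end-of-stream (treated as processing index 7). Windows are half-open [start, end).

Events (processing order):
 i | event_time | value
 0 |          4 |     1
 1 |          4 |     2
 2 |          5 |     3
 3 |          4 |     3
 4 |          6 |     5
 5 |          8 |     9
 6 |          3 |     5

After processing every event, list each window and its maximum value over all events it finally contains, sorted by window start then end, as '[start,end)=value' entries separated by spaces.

[3,6)=5 [6,9)=9

i=0 t=4 v=1: → [3,6); WM=3
i=1 t=4 v=2: → [3,6); WM=3
i=2 t=5 v=3: → [3,6); WM=4
i=3 t=4 v=3: → [3,6); WM=4
i=4 t=6 v=5: → [6,9); WM=5
i=5 t=8 v=9: → [6,9); WM=7; [3,6) fires=3
i=6 t=3 v=5: → [3,6); WM=7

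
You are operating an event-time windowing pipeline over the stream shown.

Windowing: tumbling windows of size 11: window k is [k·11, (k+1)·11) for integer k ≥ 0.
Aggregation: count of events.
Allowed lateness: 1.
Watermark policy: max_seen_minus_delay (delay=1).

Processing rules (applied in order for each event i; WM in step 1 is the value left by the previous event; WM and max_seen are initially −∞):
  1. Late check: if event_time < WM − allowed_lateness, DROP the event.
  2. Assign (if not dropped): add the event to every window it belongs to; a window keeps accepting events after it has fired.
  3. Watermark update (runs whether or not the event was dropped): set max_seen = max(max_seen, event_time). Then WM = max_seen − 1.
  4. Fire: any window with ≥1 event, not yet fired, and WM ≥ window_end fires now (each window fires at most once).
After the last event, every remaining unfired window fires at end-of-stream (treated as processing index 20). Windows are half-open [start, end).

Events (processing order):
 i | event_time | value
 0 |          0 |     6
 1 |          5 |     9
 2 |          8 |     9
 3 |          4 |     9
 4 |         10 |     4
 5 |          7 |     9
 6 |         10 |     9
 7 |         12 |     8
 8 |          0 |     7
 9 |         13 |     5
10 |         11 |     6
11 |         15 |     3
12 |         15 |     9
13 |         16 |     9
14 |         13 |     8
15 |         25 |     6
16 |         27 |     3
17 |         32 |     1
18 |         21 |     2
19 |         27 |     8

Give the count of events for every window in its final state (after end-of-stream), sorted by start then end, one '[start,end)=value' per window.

i=0 t=0 v=6: → [0,11); WM=-1
i=1 t=5 v=9: → [0,11); WM=4
i=2 t=8 v=9: → [0,11); WM=7
i=3 t=4 v=9: DROP (t<7-1); WM=7
i=4 t=10 v=4: → [0,11); WM=9
i=5 t=7 v=9: DROP (t<9-1); WM=9
i=6 t=10 v=9: → [0,11); WM=9
i=7 t=12 v=8: → [11,22); WM=11; [0,11) fires=5
i=8 t=0 v=7: DROP (t<11-1); WM=11
i=9 t=13 v=5: → [11,22); WM=12
i=10 t=11 v=6: → [11,22); WM=12
i=11 t=15 v=3: → [11,22); WM=14
i=12 t=15 v=9: → [11,22); WM=14
i=13 t=16 v=9: → [11,22); WM=15
i=14 t=13 v=8: DROP (t<15-1); WM=15
i=15 t=25 v=6: → [22,33); WM=24; [11,22) fires=6
i=16 t=27 v=3: → [22,33); WM=26
i=17 t=32 v=1: → [22,33); WM=31
i=18 t=21 v=2: DROP (t<31-1); WM=31
i=19 t=27 v=8: DROP (t<31-1); WM=31

[0,11)=5 [11,22)=6 [22,33)=3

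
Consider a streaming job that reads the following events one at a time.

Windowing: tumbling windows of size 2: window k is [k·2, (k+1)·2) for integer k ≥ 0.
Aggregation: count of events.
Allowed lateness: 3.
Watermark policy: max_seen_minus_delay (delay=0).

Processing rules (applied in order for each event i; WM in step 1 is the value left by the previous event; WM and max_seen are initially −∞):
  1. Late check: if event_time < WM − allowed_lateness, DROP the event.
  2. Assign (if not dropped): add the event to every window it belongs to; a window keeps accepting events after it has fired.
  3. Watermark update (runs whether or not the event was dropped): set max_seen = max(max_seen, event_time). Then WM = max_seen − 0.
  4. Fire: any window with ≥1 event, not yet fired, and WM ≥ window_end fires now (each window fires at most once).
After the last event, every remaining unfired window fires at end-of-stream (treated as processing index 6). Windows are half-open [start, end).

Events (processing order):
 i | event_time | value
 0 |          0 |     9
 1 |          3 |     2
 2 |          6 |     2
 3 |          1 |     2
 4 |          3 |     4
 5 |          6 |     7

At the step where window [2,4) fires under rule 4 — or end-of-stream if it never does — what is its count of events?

i=0 t=0 v=9: → [0,2); WM=0
i=1 t=3 v=2: → [2,4); WM=3; [0,2) fires=1
i=2 t=6 v=2: → [6,8); WM=6; [2,4) fires=1
i=3 t=1 v=2: DROP (t<6-3); WM=6
i=4 t=3 v=4: → [2,4); WM=6
i=5 t=6 v=7: → [6,8); WM=6

1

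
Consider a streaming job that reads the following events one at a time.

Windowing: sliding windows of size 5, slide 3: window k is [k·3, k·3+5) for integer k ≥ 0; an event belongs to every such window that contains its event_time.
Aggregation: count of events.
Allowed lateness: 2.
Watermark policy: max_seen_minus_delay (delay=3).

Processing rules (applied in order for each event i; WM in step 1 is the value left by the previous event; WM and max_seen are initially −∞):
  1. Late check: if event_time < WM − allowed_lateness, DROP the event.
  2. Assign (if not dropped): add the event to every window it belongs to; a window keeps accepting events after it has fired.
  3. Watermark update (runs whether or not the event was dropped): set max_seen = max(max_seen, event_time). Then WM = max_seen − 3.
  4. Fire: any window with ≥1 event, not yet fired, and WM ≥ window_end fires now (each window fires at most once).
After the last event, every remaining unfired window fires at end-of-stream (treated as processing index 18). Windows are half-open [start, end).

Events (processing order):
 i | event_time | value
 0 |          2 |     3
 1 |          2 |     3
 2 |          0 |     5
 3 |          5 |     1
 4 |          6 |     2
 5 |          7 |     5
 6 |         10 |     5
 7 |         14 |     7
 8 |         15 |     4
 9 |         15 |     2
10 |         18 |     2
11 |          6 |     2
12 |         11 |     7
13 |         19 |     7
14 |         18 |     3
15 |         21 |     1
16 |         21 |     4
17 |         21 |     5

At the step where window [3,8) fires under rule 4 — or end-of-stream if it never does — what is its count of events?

3

i=0 t=2 v=3: → [0,5); WM=-1
i=1 t=2 v=3: → [0,5); WM=-1
i=2 t=0 v=5: → [0,5); WM=-1
i=3 t=5 v=1: → [3,8); WM=2
i=4 t=6 v=2: → [6,11),[3,8); WM=3
i=5 t=7 v=5: → [6,11),[3,8); WM=4
i=6 t=10 v=5: → [9,14),[6,11); WM=7; [0,5) fires=3
i=7 t=14 v=7: → [12,17); WM=11; [3,8) fires=3 [6,11) fires=3
i=8 t=15 v=4: → [15,20),[12,17); WM=12
i=9 t=15 v=2: → [15,20),[12,17); WM=12
i=10 t=18 v=2: → [18,23),[15,20); WM=15; [9,14) fires=1
i=11 t=6 v=2: DROP (t<15-2); WM=15
i=12 t=11 v=7: DROP (t<15-2); WM=15
i=13 t=19 v=7: → [18,23),[15,20); WM=16
i=14 t=18 v=3: → [18,23),[15,20); WM=16
i=15 t=21 v=1: → [21,26),[18,23); WM=18; [12,17) fires=3
i=16 t=21 v=4: → [21,26),[18,23); WM=18
i=17 t=21 v=5: → [21,26),[18,23); WM=18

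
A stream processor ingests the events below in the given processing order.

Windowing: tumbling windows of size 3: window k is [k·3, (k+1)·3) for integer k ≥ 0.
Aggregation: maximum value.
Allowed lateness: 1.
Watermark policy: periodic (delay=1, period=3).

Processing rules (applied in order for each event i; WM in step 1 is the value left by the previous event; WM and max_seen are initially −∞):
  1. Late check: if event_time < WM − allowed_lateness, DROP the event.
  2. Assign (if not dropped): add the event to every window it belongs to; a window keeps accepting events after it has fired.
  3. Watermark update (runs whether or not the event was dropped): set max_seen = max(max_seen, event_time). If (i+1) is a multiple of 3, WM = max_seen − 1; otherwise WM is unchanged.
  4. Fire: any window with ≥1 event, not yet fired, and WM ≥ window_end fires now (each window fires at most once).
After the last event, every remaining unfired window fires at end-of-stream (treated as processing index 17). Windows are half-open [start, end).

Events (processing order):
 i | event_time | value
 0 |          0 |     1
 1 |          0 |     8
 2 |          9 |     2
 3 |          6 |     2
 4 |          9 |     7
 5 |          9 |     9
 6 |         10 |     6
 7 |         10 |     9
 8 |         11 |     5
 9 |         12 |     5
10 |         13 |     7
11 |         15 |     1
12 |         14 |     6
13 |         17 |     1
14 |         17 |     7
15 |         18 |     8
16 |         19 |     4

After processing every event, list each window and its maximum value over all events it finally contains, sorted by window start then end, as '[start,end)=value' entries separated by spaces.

i=0 t=0 v=1: → [0,3); WM=−∞
i=1 t=0 v=8: → [0,3); WM=−∞
i=2 t=9 v=2: → [9,12); WM=8; [0,3) fires=8
i=3 t=6 v=2: DROP (t<8-1); WM=8
i=4 t=9 v=7: → [9,12); WM=8
i=5 t=9 v=9: → [9,12); WM=8
i=6 t=10 v=6: → [9,12); WM=8
i=7 t=10 v=9: → [9,12); WM=8
i=8 t=11 v=5: → [9,12); WM=10
i=9 t=12 v=5: → [12,15); WM=10
i=10 t=13 v=7: → [12,15); WM=10
i=11 t=15 v=1: → [15,18); WM=14; [9,12) fires=9
i=12 t=14 v=6: → [12,15); WM=14
i=13 t=17 v=1: → [15,18); WM=14
i=14 t=17 v=7: → [15,18); WM=16; [12,15) fires=7
i=15 t=18 v=8: → [18,21); WM=16
i=16 t=19 v=4: → [18,21); WM=16

[0,3)=8 [9,12)=9 [12,15)=7 [15,18)=7 [18,21)=8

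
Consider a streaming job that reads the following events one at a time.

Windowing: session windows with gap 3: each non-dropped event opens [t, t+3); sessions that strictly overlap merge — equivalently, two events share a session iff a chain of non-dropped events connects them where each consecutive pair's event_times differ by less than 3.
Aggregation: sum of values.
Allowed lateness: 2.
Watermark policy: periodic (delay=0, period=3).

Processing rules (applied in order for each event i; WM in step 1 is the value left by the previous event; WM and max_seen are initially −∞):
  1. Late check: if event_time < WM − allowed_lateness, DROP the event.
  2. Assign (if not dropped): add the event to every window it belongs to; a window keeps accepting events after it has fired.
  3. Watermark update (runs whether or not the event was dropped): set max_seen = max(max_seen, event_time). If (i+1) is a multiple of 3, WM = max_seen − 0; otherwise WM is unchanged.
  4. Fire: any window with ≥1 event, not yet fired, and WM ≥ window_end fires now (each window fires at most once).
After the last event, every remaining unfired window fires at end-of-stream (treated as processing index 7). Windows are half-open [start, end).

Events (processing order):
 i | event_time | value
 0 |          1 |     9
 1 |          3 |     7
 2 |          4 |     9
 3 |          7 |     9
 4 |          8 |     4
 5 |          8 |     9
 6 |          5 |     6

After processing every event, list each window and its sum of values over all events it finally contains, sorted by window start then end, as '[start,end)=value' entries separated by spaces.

i=0 t=1 v=9: → [1,4); WM=−∞
i=1 t=3 v=7: → [1,6); WM=−∞
i=2 t=4 v=9: → [1,7); WM=4
i=3 t=7 v=9: → [7,10); WM=4
i=4 t=8 v=4: → [7,11); WM=4
i=5 t=8 v=9: → [7,11); WM=8
i=6 t=5 v=6: DROP (t<8-2); WM=8

[1,7)=25 [7,11)=22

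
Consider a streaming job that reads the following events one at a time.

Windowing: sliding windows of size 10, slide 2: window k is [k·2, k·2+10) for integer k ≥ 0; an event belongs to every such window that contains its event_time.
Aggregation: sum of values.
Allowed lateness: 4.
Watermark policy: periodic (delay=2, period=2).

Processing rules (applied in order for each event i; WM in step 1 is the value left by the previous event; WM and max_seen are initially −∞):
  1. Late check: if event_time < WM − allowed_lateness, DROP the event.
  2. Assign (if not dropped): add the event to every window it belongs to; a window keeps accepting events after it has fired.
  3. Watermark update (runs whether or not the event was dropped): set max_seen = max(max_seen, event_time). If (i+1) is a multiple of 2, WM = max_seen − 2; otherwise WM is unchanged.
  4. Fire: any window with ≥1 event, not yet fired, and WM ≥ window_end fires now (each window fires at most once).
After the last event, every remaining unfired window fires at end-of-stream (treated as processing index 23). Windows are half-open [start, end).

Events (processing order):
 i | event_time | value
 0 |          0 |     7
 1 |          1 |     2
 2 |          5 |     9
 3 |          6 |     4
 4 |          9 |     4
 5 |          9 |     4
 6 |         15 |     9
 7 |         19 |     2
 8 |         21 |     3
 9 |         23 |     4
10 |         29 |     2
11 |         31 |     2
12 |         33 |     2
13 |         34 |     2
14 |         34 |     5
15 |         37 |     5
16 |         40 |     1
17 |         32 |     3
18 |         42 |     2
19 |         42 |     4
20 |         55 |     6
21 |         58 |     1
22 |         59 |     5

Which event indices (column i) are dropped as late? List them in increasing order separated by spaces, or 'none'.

none

i=0 t=0 v=7: → [0,10); WM=−∞
i=1 t=1 v=2: → [0,10); WM=-1
i=2 t=5 v=9: → [4,14),[2,12),[0,10); WM=-1
i=3 t=6 v=4: → [6,16),[4,14),[2,12),[0,10); WM=4
i=4 t=9 v=4: → [8,18),[6,16),[4,14),[2,12),[0,10); WM=4
i=5 t=9 v=4: → [8,18),[6,16),[4,14),[2,12),[0,10); WM=7
i=6 t=15 v=9: → [14,24),[12,22),[10,20),[8,18),[6,16); WM=7
i=7 t=19 v=2: → [18,28),[16,26),[14,24),[12,22),[10,20); WM=17; [0,10) fires=30 [2,12) fires=21 [4,14) fires=21 [6,16) fires=21
i=8 t=21 v=3: → [20,30),[18,28),[16,26),[14,24),[12,22); WM=17
i=9 t=23 v=4: → [22,32),[20,30),[18,28),[16,26),[14,24); WM=21; [8,18) fires=17 [10,20) fires=11
i=10 t=29 v=2: → [28,38),[26,36),[24,34),[22,32),[20,30); WM=21
i=11 t=31 v=2: → [30,40),[28,38),[26,36),[24,34),[22,32); WM=29; [12,22) fires=14 [14,24) fires=18 [16,26) fires=9 [18,28) fires=9
i=12 t=33 v=2: → [32,42),[30,40),[28,38),[26,36),[24,34); WM=29
i=13 t=34 v=2: → [34,44),[32,42),[30,40),[28,38),[26,36); WM=32; [20,30) fires=9 [22,32) fires=8
i=14 t=34 v=5: → [34,44),[32,42),[30,40),[28,38),[26,36); WM=32
i=15 t=37 v=5: → [36,46),[34,44),[32,42),[30,40),[28,38); WM=35; [24,34) fires=6
i=16 t=40 v=1: → [40,50),[38,48),[36,46),[34,44),[32,42); WM=35
i=17 t=32 v=3: → [32,42),[30,40),[28,38),[26,36),[24,34); WM=38; [26,36) fires=16 [28,38) fires=21
i=18 t=42 v=2: → [42,52),[40,50),[38,48),[36,46),[34,44); WM=38
i=19 t=42 v=4: → [42,52),[40,50),[38,48),[36,46),[34,44); WM=40; [30,40) fires=19
i=20 t=55 v=6: → [54,64),[52,62),[50,60),[48,58),[46,56); WM=40
i=21 t=58 v=1: → [58,68),[56,66),[54,64),[52,62),[50,60); WM=56; [32,42) fires=18 [34,44) fires=19 [36,46) fires=12 [38,48) fires=7 [40,50) fires=7 [42,52) fires=6 [46,56) fires=6
i=22 t=59 v=5: → [58,68),[56,66),[54,64),[52,62),[50,60); WM=56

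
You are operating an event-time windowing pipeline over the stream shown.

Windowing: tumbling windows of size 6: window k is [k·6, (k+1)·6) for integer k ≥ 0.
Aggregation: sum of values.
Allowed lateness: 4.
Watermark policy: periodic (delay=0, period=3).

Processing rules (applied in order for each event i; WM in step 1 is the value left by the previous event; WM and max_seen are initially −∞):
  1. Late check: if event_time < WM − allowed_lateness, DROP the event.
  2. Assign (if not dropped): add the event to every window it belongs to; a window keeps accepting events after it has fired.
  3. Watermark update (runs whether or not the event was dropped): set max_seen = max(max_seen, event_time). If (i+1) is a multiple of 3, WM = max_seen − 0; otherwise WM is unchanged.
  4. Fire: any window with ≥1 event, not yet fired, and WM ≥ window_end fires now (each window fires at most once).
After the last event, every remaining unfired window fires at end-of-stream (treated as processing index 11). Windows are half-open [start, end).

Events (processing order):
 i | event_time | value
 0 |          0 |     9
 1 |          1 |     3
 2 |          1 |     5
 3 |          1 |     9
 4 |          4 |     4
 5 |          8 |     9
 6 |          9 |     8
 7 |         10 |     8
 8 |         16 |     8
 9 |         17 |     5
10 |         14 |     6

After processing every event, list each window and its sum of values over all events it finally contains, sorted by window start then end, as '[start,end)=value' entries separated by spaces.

[0,6)=30 [6,12)=25 [12,18)=19

i=0 t=0 v=9: → [0,6); WM=−∞
i=1 t=1 v=3: → [0,6); WM=−∞
i=2 t=1 v=5: → [0,6); WM=1
i=3 t=1 v=9: → [0,6); WM=1
i=4 t=4 v=4: → [0,6); WM=1
i=5 t=8 v=9: → [6,12); WM=8; [0,6) fires=30
i=6 t=9 v=8: → [6,12); WM=8
i=7 t=10 v=8: → [6,12); WM=8
i=8 t=16 v=8: → [12,18); WM=16; [6,12) fires=25
i=9 t=17 v=5: → [12,18); WM=16
i=10 t=14 v=6: → [12,18); WM=16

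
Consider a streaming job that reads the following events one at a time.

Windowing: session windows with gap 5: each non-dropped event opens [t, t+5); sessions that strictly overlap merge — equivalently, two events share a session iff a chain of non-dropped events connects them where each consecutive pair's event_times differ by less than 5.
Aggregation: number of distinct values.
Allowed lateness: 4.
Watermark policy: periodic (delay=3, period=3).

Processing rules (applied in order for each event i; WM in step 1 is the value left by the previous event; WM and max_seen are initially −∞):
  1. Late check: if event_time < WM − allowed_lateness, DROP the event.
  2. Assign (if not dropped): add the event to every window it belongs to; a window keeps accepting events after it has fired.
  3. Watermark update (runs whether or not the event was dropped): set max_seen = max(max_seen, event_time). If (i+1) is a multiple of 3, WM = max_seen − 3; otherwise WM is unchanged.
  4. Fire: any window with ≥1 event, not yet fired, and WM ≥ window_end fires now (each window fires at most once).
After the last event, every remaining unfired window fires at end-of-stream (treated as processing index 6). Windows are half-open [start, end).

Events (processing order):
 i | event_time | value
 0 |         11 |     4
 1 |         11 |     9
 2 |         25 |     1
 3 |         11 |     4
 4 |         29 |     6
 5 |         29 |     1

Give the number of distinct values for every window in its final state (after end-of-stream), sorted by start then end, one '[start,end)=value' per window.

[11,16)=2 [25,34)=2

i=0 t=11 v=4: → [11,16); WM=−∞
i=1 t=11 v=9: → [11,16); WM=−∞
i=2 t=25 v=1: → [25,30); WM=22
i=3 t=11 v=4: DROP (t<22-4); WM=22
i=4 t=29 v=6: → [25,34); WM=22
i=5 t=29 v=1: → [25,34); WM=26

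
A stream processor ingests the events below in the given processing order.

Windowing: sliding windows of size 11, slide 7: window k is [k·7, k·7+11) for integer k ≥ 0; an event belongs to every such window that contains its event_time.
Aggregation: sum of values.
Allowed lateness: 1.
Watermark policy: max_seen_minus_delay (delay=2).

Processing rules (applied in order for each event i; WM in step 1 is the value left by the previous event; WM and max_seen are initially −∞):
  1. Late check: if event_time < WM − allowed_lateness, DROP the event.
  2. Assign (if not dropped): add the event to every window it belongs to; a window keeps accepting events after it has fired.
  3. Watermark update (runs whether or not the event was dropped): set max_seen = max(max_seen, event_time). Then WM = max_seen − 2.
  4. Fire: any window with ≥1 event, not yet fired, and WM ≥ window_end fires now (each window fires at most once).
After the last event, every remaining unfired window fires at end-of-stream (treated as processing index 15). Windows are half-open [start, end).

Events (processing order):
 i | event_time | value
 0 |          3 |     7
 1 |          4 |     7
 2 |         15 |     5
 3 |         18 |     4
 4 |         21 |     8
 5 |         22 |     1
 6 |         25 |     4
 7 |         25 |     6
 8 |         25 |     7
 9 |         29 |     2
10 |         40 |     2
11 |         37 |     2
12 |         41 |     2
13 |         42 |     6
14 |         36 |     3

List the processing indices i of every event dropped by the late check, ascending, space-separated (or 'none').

i=0 t=3 v=7: → [0,11); WM=1
i=1 t=4 v=7: → [0,11); WM=2
i=2 t=15 v=5: → [14,25),[7,18); WM=13; [0,11) fires=14
i=3 t=18 v=4: → [14,25); WM=16
i=4 t=21 v=8: → [21,32),[14,25); WM=19; [7,18) fires=5
i=5 t=22 v=1: → [21,32),[14,25); WM=20
i=6 t=25 v=4: → [21,32); WM=23
i=7 t=25 v=6: → [21,32); WM=23
i=8 t=25 v=7: → [21,32); WM=23
i=9 t=29 v=2: → [28,39),[21,32); WM=27; [14,25) fires=18
i=10 t=40 v=2: → [35,46); WM=38; [21,32) fires=28
i=11 t=37 v=2: → [35,46),[28,39); WM=38
i=12 t=41 v=2: → [35,46); WM=39; [28,39) fires=4
i=13 t=42 v=6: → [42,53),[35,46); WM=40
i=14 t=36 v=3: DROP (t<40-1); WM=40

14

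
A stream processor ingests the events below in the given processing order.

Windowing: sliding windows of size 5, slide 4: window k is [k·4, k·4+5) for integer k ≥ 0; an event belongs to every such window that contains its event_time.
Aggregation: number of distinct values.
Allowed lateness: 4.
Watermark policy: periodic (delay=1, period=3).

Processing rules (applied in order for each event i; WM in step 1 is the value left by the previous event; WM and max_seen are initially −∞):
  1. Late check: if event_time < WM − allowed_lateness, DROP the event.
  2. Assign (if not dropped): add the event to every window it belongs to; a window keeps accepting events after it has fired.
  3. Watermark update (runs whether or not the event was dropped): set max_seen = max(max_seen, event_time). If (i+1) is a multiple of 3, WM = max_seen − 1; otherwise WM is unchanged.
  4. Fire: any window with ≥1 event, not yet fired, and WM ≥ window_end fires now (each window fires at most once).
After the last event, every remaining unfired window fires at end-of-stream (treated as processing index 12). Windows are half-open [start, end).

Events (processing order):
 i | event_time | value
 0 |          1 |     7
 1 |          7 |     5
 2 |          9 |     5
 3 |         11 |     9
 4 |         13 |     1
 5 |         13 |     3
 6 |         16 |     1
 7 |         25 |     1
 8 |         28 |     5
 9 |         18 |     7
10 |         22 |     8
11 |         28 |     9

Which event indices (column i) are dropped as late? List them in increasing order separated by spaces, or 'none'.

i=0 t=1 v=7: → [0,5); WM=−∞
i=1 t=7 v=5: → [4,9); WM=−∞
i=2 t=9 v=5: → [8,13); WM=8; [0,5) fires=1
i=3 t=11 v=9: → [8,13); WM=8
i=4 t=13 v=1: → [12,17); WM=8
i=5 t=13 v=3: → [12,17); WM=12; [4,9) fires=1
i=6 t=16 v=1: → [16,21),[12,17); WM=12
i=7 t=25 v=1: → [24,29); WM=12
i=8 t=28 v=5: → [28,33),[24,29); WM=27; [8,13) fires=2 [12,17) fires=2 [16,21) fires=1
i=9 t=18 v=7: DROP (t<27-4); WM=27
i=10 t=22 v=8: DROP (t<27-4); WM=27
i=11 t=28 v=9: → [28,33),[24,29); WM=27

9 10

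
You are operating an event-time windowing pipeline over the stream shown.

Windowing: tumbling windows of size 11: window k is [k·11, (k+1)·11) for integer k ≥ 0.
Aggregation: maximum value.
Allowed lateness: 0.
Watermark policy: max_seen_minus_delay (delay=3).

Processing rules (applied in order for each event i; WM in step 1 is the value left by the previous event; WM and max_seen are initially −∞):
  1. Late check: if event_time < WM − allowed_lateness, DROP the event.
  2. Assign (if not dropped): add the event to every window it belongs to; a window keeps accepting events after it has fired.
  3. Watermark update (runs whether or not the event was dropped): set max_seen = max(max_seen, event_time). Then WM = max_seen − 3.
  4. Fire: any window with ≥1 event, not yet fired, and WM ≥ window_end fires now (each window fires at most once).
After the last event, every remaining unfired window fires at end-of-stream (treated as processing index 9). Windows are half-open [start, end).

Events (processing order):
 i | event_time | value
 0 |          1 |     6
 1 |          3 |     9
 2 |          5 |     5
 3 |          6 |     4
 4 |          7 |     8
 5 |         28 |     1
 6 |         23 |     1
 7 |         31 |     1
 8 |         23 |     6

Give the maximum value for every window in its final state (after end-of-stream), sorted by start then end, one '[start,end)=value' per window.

[0,11)=9 [22,33)=1

i=0 t=1 v=6: → [0,11); WM=-2
i=1 t=3 v=9: → [0,11); WM=0
i=2 t=5 v=5: → [0,11); WM=2
i=3 t=6 v=4: → [0,11); WM=3
i=4 t=7 v=8: → [0,11); WM=4
i=5 t=28 v=1: → [22,33); WM=25; [0,11) fires=9
i=6 t=23 v=1: DROP (t<25-0); WM=25
i=7 t=31 v=1: → [22,33); WM=28
i=8 t=23 v=6: DROP (t<28-0); WM=28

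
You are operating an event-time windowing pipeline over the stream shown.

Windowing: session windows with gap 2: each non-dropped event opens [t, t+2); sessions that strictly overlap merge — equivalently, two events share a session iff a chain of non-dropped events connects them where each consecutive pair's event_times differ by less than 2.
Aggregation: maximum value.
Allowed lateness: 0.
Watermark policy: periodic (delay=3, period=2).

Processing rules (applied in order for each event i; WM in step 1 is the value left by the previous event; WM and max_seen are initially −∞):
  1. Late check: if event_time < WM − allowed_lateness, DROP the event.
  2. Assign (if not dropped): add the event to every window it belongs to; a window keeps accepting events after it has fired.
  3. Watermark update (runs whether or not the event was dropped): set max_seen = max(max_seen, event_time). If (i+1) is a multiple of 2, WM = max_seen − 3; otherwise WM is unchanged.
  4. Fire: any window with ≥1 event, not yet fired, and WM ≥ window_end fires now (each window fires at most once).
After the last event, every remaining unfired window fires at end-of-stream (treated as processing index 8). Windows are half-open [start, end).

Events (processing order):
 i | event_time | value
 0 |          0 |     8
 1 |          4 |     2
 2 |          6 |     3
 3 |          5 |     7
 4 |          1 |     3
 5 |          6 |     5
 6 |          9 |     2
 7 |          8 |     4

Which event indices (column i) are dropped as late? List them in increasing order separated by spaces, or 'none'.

i=0 t=0 v=8: → [0,2); WM=−∞
i=1 t=4 v=2: → [4,6); WM=1
i=2 t=6 v=3: → [6,8); WM=1
i=3 t=5 v=7: → [4,8); WM=3
i=4 t=1 v=3: DROP (t<3-0); WM=3
i=5 t=6 v=5: → [4,8); WM=3
i=6 t=9 v=2: → [9,11); WM=3
i=7 t=8 v=4: → [8,11); WM=6

4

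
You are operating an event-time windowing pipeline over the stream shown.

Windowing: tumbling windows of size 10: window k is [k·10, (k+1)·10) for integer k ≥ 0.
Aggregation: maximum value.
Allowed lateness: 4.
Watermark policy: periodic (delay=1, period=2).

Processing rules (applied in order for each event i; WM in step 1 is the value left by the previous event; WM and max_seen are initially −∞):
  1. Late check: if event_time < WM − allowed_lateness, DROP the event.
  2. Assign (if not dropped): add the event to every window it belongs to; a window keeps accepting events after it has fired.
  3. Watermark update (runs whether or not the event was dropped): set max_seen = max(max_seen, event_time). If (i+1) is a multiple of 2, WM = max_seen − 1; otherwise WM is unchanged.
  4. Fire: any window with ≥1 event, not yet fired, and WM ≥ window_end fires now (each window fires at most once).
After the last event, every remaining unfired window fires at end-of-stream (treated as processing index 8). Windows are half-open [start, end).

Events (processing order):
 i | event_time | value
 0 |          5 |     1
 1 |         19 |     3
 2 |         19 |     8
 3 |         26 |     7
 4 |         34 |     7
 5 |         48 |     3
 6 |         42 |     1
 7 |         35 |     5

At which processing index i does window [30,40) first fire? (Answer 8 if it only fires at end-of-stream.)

5

i=0 t=5 v=1: → [0,10); WM=−∞
i=1 t=19 v=3: → [10,20); WM=18; [0,10) fires=1
i=2 t=19 v=8: → [10,20); WM=18
i=3 t=26 v=7: → [20,30); WM=25; [10,20) fires=8
i=4 t=34 v=7: → [30,40); WM=25
i=5 t=48 v=3: → [40,50); WM=47; [20,30) fires=7 [30,40) fires=7
i=6 t=42 v=1: DROP (t<47-4); WM=47
i=7 t=35 v=5: DROP (t<47-4); WM=47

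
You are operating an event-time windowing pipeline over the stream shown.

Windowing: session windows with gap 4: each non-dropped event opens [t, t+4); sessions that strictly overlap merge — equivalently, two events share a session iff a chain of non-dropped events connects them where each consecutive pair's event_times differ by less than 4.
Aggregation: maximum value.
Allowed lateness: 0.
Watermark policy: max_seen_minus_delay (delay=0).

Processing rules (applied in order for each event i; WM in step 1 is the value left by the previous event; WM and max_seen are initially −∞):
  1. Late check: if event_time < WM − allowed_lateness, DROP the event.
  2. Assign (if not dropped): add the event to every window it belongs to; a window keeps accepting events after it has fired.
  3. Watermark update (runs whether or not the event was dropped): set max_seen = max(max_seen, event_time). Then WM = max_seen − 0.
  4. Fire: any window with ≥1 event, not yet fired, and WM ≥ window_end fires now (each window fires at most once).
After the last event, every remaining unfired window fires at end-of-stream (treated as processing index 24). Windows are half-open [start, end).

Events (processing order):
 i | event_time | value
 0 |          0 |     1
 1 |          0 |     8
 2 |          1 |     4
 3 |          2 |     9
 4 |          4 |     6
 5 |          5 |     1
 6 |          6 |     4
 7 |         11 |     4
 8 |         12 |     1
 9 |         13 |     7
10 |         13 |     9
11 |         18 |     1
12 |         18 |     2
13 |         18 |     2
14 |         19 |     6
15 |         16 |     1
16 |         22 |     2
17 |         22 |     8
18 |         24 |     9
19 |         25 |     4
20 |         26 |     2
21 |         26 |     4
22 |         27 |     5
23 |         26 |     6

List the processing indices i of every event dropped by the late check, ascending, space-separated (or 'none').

i=0 t=0 v=1: → [0,4); WM=0
i=1 t=0 v=8: → [0,4); WM=0
i=2 t=1 v=4: → [0,5); WM=1
i=3 t=2 v=9: → [0,6); WM=2
i=4 t=4 v=6: → [0,8); WM=4
i=5 t=5 v=1: → [0,9); WM=5
i=6 t=6 v=4: → [0,10); WM=6
i=7 t=11 v=4: → [11,15); WM=11
i=8 t=12 v=1: → [11,16); WM=12
i=9 t=13 v=7: → [11,17); WM=13
i=10 t=13 v=9: → [11,17); WM=13
i=11 t=18 v=1: → [18,22); WM=18
i=12 t=18 v=2: → [18,22); WM=18
i=13 t=18 v=2: → [18,22); WM=18
i=14 t=19 v=6: → [18,23); WM=19
i=15 t=16 v=1: DROP (t<19-0); WM=19
i=16 t=22 v=2: → [18,26); WM=22
i=17 t=22 v=8: → [18,26); WM=22
i=18 t=24 v=9: → [18,28); WM=24
i=19 t=25 v=4: → [18,29); WM=25
i=20 t=26 v=2: → [18,30); WM=26
i=21 t=26 v=4: → [18,30); WM=26
i=22 t=27 v=5: → [18,31); WM=27
i=23 t=26 v=6: DROP (t<27-0); WM=27

15 23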